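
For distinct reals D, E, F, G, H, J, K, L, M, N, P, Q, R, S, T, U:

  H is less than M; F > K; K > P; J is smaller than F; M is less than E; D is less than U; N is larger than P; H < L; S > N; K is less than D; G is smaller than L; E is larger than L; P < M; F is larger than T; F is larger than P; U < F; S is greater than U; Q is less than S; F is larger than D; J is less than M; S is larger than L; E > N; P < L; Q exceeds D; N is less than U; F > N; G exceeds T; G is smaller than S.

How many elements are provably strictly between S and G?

Chaining upward from G reaches: L, E.
Chaining downward from S reaches: T, P, K, D, N, Q, U, H, L.
Strictly between G and S are those in both lists: L — 1 element.

1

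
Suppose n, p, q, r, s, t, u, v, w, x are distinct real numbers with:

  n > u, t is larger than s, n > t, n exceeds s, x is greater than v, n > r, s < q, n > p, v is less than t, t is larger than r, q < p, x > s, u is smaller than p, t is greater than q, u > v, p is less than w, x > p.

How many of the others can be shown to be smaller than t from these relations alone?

4

Directly below t: s, r, v, q.
No other element is forced below t by the given relations, so the count is 4.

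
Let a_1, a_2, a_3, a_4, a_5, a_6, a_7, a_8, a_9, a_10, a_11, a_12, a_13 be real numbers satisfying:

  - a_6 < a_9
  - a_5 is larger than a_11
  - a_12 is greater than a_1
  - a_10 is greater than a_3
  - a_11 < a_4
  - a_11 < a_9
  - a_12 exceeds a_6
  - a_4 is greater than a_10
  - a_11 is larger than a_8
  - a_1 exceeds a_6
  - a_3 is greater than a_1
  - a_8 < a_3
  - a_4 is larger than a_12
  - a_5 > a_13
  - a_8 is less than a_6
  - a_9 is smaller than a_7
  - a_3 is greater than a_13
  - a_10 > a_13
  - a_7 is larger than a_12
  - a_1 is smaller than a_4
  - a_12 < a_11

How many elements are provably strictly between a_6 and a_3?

1

Chaining upward from a_6 reaches: a_1, a_12, a_11, a_10, a_9, a_7, a_4, a_5.
Chaining downward from a_3 reaches: a_8, a_13, a_1.
Strictly between a_6 and a_3 are those in both lists: a_1 — 1 element.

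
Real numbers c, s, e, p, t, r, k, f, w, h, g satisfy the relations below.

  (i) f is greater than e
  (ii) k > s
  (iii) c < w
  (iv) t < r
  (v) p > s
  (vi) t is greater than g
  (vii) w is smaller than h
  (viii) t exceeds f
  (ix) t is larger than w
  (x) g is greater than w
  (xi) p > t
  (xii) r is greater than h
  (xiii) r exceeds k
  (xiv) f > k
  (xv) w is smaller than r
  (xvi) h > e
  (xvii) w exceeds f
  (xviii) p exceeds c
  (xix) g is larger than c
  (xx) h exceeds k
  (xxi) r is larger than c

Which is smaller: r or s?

s

s < k < f < w < g < t < r, by transitivity through k, f, w, g, t.
So s < r; s is the smaller of the two.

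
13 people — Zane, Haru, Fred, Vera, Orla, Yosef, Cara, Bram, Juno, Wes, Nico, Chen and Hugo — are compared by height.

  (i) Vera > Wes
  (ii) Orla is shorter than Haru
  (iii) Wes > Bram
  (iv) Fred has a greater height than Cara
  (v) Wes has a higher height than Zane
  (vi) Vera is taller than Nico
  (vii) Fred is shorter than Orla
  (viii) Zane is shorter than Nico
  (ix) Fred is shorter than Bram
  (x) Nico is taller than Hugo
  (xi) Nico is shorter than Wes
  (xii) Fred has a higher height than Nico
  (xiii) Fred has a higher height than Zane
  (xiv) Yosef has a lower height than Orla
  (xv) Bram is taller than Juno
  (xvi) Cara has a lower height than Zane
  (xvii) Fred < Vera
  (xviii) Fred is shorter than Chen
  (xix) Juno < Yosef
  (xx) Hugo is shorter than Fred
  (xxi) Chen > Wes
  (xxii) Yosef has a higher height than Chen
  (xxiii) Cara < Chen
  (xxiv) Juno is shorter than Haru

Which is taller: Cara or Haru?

Cara < Zane and Zane < Nico give Cara < Nico.
Then Nico < Fred extends the chain to Fred.
With Fred < Bram: Cara < Zane < Nico < Fred < Bram.
Then Bram < Wes extends the chain to Wes.
With Wes < Chen: Cara < Zane < Nico < Fred < Bram < Wes < Chen.
With Chen < Yosef: Cara < Zane < Nico < Fred < Bram < Wes < Chen < Yosef.
Then Yosef < Orla extends the chain to Orla.
Then Orla < Haru extends the chain to Haru.
So Cara < Haru; Haru is the taller of the two.

Haru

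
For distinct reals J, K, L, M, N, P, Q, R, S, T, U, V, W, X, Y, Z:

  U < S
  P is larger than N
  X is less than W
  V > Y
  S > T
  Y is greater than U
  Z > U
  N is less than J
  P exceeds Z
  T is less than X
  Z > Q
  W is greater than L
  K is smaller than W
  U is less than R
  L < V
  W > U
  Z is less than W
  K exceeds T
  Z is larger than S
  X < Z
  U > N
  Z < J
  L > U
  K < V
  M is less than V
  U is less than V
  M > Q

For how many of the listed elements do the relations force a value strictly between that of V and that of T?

The relations place T below V. An element lies strictly between them when it is forced above T and also forced below V.
Above T: {X, K, S, Z, W, J, P}. Below V: {N, Q, K, U, L, M, Y}.
Intersection: {K} — 1.

1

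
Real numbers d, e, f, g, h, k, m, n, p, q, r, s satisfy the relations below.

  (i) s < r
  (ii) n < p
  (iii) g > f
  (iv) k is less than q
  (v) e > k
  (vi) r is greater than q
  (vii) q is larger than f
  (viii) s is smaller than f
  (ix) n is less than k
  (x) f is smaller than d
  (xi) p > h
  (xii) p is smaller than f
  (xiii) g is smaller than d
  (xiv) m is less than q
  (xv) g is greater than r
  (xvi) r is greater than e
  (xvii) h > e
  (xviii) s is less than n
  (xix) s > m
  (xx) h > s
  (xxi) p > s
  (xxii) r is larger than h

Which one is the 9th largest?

Chaining the given pairs: m < s < n < k < e < h < p < f < q < r < g < d.
The 9th largest is k.

k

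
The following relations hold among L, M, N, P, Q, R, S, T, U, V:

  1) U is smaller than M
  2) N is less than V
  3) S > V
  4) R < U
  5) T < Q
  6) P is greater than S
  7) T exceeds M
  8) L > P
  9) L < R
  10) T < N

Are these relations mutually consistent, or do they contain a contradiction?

We have T < N stated directly, yet also N < V < S < P < L < R < U < M < T by chaining the others — so N < T. Contradiction.

inconsistent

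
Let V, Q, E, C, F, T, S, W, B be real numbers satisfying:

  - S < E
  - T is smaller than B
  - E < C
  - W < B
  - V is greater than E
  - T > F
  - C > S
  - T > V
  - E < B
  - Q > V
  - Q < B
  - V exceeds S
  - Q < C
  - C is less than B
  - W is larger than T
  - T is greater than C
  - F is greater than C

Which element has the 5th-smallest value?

C

Chaining the given pairs: S < E < V < Q < C < F < T < W < B.
The 5th smallest is C.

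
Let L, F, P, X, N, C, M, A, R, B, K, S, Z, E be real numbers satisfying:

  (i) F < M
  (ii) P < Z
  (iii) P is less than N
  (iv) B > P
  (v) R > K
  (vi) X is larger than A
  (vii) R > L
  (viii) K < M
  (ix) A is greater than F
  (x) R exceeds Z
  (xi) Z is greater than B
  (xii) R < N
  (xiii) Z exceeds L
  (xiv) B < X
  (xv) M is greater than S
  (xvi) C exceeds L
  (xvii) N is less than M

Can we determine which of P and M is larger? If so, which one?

Chaining the given relations: P < B < Z < R < N < M.
So M is larger.

M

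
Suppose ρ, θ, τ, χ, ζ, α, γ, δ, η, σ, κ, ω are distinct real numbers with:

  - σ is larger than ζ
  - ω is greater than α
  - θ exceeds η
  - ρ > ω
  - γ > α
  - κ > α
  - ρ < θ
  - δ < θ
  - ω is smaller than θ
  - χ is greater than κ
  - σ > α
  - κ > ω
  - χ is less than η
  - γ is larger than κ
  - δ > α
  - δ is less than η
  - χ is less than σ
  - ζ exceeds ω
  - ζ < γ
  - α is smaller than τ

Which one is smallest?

α

ω is not least since α < ω; δ is not least since α < δ; τ is not least since α < τ; ζ is not least since ω < ζ; κ is not least since α < κ; ρ is not least since ω < ρ; γ is not least since κ < γ; χ is not least since κ < χ; σ is not least since ζ < σ; η is not least since δ < η; θ is not least since δ < θ.
Only α has nothing below it, so α is the smallest.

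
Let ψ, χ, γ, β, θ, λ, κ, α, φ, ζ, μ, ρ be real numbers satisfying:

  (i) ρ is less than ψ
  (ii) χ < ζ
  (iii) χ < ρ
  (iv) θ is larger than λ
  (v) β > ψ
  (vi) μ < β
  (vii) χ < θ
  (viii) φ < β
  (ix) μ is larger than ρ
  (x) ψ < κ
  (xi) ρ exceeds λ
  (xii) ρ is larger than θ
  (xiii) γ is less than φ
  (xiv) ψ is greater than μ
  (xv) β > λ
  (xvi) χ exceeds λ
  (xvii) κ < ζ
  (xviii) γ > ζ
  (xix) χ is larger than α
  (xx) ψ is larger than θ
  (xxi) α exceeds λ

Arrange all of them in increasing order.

Each adjacent pair is fixed by a given relation: λ < α; α < χ; χ < θ; θ < ρ; ρ < μ; μ < ψ; ψ < κ; κ < ζ; ζ < γ; γ < φ; φ < β. Chaining them end to end gives the full order.

λ < α < χ < θ < ρ < μ < ψ < κ < ζ < γ < φ < β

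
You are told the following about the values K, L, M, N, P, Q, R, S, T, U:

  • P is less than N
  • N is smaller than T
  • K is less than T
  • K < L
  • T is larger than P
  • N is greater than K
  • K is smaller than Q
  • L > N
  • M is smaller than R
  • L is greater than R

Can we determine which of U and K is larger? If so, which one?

Following every chain through K: above K we get Q, N, T, L.
U is not reached, and no chain runs the other way from U to K.
So the given relations leave the order of K and U undetermined.

undetermined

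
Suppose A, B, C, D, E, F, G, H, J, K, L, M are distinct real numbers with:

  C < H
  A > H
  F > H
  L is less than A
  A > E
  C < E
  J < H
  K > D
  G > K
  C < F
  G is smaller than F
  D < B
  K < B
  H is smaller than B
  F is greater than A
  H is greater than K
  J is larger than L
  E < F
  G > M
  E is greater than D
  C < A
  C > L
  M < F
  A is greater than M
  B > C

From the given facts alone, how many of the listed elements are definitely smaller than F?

The elements the relations force below F are D, K, L, M, C, J, H, E, G, A — no chain reaches any other.
That is 10.

10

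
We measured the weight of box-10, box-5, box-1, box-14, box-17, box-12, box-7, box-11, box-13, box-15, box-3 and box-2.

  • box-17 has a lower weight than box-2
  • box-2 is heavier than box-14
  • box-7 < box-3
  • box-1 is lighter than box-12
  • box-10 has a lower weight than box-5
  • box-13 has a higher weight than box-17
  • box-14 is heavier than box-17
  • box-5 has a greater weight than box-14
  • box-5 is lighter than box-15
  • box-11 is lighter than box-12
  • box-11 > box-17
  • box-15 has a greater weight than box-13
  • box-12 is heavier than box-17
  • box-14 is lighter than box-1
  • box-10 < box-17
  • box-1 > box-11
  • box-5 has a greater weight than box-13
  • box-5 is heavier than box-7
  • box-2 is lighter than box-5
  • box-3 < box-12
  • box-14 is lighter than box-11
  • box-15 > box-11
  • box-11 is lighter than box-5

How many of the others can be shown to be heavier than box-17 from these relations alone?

The elements the relations force above box-17 are box-14, box-13, box-11, box-1, box-2, box-12, box-5, box-15 — no chain reaches any other.
That is 8.

8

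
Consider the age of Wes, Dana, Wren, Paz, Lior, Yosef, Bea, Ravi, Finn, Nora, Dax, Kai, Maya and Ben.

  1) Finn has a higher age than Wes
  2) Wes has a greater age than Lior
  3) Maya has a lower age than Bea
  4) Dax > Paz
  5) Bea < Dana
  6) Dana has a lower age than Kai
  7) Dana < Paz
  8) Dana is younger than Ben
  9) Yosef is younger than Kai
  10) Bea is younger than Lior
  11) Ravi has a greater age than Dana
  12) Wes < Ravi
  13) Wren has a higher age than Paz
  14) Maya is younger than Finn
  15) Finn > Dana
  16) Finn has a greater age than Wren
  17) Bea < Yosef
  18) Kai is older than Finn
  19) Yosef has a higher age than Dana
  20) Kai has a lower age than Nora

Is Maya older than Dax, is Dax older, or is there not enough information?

Dax

The relevant relations are Maya < Bea; Bea < Dana; Dana < Paz; Paz < Dax.
Together: Maya < Bea < Dana < Paz < Dax.
So Dax is older.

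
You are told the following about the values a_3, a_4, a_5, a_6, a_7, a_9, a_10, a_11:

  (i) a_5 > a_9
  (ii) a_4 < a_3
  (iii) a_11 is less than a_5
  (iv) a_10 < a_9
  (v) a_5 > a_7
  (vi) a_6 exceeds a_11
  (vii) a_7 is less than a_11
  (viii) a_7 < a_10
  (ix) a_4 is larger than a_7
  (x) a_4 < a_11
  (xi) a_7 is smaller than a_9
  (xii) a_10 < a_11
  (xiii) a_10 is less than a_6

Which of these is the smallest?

Chaining upward from a_7: directly above it, a_4, a_10, a_11, a_9, a_5; then a_3, a_6.
That covers every other element, and nothing is given below a_7, so a_7 is the smallest.

a_7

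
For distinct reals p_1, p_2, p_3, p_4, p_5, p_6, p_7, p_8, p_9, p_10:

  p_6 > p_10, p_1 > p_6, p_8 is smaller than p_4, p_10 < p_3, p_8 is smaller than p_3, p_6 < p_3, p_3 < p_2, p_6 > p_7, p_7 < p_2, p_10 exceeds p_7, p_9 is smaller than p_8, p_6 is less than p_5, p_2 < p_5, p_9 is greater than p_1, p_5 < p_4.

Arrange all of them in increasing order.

The consecutive links are each given: p_7 < p_10; p_10 < p_6; p_6 < p_1; p_1 < p_9; p_9 < p_8; p_8 < p_3; p_3 < p_2; p_2 < p_5; p_5 < p_4.

p_7 < p_10 < p_6 < p_1 < p_9 < p_8 < p_3 < p_2 < p_5 < p_4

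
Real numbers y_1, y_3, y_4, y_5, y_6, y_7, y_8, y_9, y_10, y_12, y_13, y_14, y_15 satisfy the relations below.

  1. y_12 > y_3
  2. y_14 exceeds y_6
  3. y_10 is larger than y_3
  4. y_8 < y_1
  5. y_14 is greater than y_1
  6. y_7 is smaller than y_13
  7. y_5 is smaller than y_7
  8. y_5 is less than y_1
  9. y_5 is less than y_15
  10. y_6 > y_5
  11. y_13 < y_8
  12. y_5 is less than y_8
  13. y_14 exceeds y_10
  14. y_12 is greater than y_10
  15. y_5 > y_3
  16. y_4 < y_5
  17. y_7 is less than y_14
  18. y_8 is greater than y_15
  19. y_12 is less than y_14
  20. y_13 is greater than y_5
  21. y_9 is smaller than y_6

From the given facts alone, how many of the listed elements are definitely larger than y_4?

8

Directly above y_4: y_5.
One step further: y_15, y_7, y_13, y_8, y_6, y_1 (7 so far).
One step further: y_14 (8 so far).
No other element is forced above y_4 by the given relations, so the count is 8.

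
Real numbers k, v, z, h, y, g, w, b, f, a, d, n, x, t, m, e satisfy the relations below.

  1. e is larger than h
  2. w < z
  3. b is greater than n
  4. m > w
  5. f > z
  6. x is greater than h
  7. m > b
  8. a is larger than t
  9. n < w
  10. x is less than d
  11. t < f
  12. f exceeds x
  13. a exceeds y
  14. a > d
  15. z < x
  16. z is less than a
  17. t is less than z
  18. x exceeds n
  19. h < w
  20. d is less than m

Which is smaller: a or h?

h < w < z < x < d < a, by transitivity through w, z, x, d.
So h < a; h is the smaller of the two.

h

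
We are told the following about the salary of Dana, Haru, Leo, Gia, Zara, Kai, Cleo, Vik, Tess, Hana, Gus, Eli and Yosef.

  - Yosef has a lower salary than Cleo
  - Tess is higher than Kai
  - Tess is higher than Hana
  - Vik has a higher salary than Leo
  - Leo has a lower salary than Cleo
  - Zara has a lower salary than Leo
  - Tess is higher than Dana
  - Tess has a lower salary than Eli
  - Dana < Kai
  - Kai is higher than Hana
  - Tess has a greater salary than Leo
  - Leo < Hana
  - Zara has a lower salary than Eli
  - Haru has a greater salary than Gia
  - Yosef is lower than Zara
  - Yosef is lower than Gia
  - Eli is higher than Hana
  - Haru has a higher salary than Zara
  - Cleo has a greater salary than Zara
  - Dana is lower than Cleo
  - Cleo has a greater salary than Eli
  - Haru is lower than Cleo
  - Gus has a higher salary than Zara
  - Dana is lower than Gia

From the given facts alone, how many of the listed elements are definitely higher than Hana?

Directly above Hana: Kai, Tess, Eli.
One step further: Cleo (4 so far).
Nothing else is reachable above Hana; 4 in all.

4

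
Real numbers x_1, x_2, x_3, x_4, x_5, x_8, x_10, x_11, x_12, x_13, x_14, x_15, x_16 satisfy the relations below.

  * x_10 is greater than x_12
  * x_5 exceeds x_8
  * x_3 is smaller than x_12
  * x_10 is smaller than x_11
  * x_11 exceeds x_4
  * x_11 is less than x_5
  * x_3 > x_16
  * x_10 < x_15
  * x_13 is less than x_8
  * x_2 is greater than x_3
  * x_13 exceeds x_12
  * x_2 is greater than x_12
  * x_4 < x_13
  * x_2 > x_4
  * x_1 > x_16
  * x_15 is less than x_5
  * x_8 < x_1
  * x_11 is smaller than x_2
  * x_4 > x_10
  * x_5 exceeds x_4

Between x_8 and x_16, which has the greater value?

x_8

x_16 < x_3 < x_12 < x_10 < x_4 < x_13 < x_8, by transitivity through x_3, x_12, x_10, x_4, x_13.
So x_16 < x_8; x_8 is the larger of the two.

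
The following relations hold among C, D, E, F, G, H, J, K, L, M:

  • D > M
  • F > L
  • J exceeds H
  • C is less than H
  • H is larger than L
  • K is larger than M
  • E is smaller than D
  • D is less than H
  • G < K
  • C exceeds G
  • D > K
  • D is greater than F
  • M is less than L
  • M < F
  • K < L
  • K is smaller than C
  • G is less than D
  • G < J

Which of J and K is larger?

K < L and L < F give K < F.
Then F < D extends the chain to D.
Then D < H extends the chain to H.
With H < J: K < L < F < D < H < J.
So K < J; J is the larger of the two.

J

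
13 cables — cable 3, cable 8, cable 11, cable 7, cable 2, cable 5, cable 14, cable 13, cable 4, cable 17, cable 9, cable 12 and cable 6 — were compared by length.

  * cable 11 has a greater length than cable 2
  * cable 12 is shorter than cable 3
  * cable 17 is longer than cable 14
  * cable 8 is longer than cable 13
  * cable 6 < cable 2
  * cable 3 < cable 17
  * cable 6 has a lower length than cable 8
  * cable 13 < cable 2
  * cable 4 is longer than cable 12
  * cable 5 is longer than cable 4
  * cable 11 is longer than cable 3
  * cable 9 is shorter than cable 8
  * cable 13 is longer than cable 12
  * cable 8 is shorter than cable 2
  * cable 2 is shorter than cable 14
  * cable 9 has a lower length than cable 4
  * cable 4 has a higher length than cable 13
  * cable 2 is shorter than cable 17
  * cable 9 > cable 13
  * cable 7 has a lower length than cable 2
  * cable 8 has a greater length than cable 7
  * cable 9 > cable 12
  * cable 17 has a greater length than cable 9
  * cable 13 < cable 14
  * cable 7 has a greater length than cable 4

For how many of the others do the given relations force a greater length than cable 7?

The elements the relations force above cable 7 are cable 8, cable 2, cable 14, cable 11, cable 17 — no chain reaches any other.
That is 5.

5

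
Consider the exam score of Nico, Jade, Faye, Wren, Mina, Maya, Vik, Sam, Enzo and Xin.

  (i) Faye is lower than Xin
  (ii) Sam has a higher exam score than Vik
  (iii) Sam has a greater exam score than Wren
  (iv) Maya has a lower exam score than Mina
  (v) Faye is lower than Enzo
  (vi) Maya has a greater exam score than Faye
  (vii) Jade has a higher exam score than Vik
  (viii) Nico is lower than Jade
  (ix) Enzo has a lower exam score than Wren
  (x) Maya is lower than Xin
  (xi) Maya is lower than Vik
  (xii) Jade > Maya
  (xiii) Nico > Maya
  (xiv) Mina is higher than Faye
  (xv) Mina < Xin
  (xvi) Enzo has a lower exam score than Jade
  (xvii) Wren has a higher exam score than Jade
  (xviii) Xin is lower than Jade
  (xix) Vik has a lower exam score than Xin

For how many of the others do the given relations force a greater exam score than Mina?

The elements the relations force above Mina are Xin, Jade, Wren, Sam — no chain reaches any other.
That is 4.

4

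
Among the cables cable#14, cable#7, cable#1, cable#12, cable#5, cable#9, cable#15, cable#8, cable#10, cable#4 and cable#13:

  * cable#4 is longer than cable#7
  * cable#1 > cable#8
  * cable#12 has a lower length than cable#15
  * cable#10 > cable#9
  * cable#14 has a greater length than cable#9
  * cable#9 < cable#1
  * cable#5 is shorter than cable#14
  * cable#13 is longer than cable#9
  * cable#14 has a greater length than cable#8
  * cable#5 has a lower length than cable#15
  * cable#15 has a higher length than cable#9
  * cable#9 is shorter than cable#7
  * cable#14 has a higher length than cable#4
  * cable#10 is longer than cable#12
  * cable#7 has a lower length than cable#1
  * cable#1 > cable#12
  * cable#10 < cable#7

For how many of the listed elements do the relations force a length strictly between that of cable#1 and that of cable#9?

Chaining upward from cable#9 reaches: cable#15, cable#10, cable#7, cable#13, cable#4, cable#14.
Chaining downward from cable#1 reaches: cable#12, cable#10, cable#7, cable#8.
Strictly between cable#9 and cable#1 are those in both lists: cable#10, cable#7 — 2 elements.

2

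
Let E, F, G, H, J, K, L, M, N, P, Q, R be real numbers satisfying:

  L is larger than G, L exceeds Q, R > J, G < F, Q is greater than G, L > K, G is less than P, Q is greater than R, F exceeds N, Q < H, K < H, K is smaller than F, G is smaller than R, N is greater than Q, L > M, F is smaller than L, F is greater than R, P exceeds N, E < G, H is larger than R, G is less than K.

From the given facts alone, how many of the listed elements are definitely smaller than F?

7

Directly below F: G, R, K, N.
One step further: E, J, Q (7 so far).
Nothing else is reachable below F; 7 in all.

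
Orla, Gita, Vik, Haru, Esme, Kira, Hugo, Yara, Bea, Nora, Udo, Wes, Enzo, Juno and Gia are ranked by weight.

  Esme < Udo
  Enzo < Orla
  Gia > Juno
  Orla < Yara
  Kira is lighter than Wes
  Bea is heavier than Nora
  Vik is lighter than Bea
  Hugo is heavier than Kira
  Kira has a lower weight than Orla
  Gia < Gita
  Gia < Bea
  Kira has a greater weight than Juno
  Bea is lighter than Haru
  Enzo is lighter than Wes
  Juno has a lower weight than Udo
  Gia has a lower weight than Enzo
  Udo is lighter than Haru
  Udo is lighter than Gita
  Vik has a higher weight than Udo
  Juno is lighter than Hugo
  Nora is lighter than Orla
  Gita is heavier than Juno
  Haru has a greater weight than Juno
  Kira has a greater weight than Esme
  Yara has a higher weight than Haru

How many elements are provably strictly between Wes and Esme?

The relations place Esme below Wes. An element lies strictly between them when it is forced above Esme and also forced below Wes.
Above Esme: {Kira, Udo, Vik, Hugo, Gita, Bea, Haru, Orla, Yara}. Below Wes: {Juno, Kira, Gia, Enzo}.
Intersection: {Kira} — 1.

1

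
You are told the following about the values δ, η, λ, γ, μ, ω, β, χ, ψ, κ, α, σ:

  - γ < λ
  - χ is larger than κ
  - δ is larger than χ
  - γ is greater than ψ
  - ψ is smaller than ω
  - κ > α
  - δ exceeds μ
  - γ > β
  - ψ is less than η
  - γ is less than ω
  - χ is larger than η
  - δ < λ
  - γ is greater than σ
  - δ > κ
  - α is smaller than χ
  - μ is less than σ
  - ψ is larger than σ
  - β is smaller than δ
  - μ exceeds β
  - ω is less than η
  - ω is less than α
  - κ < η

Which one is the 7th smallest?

Piecing the relations together gives one ordering: β < μ < σ < ψ < γ < ω < α < κ < η < χ < δ < λ.
Counting 7 from the smallest end gives α.

α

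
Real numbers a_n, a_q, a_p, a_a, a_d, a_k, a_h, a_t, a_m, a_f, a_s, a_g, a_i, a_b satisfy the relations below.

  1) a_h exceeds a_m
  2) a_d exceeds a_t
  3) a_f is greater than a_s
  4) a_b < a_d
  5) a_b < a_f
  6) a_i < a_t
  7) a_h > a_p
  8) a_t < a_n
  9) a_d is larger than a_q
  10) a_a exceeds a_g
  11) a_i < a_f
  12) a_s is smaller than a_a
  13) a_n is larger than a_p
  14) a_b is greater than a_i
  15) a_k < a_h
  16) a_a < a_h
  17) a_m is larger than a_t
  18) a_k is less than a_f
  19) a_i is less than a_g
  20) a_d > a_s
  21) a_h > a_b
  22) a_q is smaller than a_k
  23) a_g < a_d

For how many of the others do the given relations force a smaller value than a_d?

The elements the relations force below a_d are a_i, a_t, a_s, a_q, a_b, a_g — no chain reaches any other.
That is 6.

6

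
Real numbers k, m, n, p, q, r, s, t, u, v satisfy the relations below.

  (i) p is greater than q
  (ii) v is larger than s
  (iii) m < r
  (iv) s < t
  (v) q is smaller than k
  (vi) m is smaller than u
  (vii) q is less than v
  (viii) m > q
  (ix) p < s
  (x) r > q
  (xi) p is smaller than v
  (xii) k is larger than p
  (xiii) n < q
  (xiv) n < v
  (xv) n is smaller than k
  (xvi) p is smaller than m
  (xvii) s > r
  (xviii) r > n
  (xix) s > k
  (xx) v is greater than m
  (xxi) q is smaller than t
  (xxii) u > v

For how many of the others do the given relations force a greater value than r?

4

The elements the relations force above r are s, v, u, t — no chain reaches any other.
That is 4.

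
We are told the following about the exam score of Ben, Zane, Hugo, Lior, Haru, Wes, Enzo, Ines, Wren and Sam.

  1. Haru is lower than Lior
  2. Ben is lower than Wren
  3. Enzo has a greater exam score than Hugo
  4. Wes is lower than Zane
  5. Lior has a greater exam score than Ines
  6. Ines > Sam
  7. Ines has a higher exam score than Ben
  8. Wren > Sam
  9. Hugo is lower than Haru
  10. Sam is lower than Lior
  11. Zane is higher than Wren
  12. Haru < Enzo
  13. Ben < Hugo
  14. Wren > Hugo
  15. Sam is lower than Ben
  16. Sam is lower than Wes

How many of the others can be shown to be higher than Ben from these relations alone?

Directly above Ben: Hugo, Ines, Wren.
One step further: Haru, Enzo, Lior, Zane (7 so far).
No other element is forced above Ben by the given relations, so the count is 7.

7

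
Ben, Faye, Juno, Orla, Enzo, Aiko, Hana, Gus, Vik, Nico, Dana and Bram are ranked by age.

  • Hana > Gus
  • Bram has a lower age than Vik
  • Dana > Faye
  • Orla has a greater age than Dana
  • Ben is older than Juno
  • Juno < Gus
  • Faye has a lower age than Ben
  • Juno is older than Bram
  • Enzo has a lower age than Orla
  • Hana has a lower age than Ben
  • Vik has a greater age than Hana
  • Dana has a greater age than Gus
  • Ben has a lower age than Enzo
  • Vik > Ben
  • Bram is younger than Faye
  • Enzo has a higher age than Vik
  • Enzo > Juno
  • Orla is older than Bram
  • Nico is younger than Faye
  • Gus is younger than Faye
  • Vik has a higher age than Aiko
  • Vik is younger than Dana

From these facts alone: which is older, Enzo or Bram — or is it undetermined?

Chaining the given relations: Bram < Juno < Gus < Faye < Ben < Vik < Enzo.
So Enzo is older.

Enzo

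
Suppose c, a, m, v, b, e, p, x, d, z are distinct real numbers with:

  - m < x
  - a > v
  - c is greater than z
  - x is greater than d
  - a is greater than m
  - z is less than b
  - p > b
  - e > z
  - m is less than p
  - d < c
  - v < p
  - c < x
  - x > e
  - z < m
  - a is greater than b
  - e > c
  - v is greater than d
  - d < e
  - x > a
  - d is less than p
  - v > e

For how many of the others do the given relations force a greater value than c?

The elements the relations force above c are e, v, p, a, x — no chain reaches any other.
That is 5.

5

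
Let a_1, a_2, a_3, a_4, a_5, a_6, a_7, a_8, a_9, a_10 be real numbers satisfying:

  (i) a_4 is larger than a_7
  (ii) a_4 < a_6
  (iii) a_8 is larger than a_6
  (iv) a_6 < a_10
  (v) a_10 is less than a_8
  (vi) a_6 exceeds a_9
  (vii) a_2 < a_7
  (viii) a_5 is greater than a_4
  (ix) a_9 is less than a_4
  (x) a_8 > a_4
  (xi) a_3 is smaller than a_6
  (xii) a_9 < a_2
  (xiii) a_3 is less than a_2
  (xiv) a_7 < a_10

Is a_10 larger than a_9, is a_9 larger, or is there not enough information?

a_9 < a_2 and a_2 < a_7 give a_9 < a_7.
Then a_7 < a_4 extends the chain to a_4.
With a_4 < a_6: a_9 < a_2 < a_7 < a_4 < a_6.
Then a_6 < a_10 extends the chain to a_10.
So a_10 is larger.

a_10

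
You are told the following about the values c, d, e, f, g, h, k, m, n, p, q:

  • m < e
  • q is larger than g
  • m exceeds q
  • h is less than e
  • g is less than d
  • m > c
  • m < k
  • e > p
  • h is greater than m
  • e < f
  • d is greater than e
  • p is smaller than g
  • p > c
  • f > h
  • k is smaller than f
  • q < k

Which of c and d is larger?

d

Following the relations from c: c < p < g < q < m < h < e < d.
So c < d; d is the larger of the two.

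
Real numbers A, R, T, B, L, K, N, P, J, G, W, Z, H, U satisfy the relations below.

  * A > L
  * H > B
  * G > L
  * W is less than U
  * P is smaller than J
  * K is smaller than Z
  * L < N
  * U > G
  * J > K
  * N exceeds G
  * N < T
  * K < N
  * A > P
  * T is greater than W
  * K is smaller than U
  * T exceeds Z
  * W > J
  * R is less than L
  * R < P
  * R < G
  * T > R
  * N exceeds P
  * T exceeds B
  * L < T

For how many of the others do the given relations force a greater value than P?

6

Directly above P: J, A, N.
One step further: W, T (5 so far).
One step further: U (6 so far).
Nothing else is reachable above P; 6 in all.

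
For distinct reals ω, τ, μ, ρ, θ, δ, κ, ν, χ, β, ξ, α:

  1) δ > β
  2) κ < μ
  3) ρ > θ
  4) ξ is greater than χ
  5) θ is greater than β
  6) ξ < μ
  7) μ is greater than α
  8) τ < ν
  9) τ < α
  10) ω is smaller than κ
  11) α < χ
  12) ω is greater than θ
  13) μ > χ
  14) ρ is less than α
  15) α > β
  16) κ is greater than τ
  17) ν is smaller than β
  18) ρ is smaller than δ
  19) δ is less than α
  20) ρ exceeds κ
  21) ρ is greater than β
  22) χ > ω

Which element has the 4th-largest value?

Chaining the given pairs: τ < ν < β < θ < ω < κ < ρ < δ < α < χ < ξ < μ.
Counting 4 from the largest end gives α.

α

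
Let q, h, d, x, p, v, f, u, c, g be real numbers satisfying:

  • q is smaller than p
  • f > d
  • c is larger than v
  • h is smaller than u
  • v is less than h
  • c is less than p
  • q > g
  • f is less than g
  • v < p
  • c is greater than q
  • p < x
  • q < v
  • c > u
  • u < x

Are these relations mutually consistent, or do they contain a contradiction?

The single ordering d < f < g < q < v < h < u < c < p < x satisfies every listed relation, so no contradiction arises.

consistent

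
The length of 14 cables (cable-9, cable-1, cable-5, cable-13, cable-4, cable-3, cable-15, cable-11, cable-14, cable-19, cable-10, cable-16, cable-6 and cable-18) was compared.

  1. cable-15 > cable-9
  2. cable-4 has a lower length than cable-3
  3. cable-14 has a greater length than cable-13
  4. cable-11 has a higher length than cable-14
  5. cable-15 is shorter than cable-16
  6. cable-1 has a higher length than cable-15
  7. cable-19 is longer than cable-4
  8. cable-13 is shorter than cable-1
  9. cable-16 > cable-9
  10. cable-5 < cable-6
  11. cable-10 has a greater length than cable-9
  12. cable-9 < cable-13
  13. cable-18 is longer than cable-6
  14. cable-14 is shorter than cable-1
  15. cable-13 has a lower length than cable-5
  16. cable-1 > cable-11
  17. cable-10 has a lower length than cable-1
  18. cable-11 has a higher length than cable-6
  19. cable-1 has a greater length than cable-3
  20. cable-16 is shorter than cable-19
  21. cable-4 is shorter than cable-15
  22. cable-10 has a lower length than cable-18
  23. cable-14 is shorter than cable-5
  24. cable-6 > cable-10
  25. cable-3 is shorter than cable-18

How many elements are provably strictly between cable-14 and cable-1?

3

Chaining upward from cable-14 reaches: cable-5, cable-6, cable-18, cable-11.
Chaining downward from cable-1 reaches: cable-9, cable-13, cable-10, cable-4, cable-5, cable-6, cable-3, cable-11, cable-15.
Strictly between cable-14 and cable-1 are those in both lists: cable-5, cable-6, cable-11 — 3 elements.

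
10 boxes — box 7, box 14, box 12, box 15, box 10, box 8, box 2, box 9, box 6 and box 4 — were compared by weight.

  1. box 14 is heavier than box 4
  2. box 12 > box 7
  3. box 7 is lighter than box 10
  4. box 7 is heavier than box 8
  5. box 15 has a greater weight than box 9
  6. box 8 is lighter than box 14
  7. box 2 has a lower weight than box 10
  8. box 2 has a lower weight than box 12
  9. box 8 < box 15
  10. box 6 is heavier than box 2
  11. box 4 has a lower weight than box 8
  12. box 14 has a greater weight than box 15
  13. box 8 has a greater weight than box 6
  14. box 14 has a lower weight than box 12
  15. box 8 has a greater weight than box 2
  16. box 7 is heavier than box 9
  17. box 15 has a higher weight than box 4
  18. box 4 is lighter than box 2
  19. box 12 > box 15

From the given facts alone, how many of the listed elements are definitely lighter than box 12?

8

Directly below box 12: box 2, box 7, box 15, box 14.
One step further: box 9, box 4, box 8 (7 so far).
One step further: box 6 (8 so far).
Nothing else is reachable below box 12; 8 in all.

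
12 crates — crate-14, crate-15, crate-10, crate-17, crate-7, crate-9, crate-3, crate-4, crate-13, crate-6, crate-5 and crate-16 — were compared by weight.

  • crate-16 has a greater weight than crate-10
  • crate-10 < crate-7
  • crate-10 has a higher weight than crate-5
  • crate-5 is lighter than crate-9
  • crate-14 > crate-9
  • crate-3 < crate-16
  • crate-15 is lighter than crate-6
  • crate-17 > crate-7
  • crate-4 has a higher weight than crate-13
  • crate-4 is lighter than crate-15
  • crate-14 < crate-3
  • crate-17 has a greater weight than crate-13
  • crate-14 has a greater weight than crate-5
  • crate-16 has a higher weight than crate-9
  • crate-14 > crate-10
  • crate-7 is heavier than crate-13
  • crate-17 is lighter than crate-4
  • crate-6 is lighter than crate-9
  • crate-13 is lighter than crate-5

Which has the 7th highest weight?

crate-4

The consecutive relations fix a unique order: crate-13 < crate-5 < crate-10 < crate-7 < crate-17 < crate-4 < crate-15 < crate-6 < crate-9 < crate-14 < crate-3 < crate-16.
Counting 7 from the largest end gives crate-4.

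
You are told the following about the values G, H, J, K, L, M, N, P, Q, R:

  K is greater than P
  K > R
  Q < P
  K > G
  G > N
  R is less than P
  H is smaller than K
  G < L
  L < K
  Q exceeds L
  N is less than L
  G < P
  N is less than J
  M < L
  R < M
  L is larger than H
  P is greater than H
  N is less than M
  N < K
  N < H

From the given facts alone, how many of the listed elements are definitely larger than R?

5

The elements the relations force above R are M, L, Q, P, K — no chain reaches any other.
That is 5.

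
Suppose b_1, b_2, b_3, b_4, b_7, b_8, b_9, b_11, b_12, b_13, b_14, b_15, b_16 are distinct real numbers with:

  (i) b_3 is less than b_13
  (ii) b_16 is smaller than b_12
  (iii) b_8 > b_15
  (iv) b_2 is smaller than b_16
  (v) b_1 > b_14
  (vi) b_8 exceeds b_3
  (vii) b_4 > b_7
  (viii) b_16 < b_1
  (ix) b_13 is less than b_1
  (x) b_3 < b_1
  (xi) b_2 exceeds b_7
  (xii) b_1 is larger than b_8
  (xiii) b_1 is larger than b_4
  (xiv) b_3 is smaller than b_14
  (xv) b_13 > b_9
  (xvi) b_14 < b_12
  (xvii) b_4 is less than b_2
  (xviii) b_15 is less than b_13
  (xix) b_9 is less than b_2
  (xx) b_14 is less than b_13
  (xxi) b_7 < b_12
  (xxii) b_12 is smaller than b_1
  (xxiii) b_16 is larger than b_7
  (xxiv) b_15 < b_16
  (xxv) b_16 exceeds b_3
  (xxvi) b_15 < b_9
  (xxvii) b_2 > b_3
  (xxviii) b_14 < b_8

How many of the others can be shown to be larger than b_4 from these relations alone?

The elements the relations force above b_4 are b_2, b_16, b_12, b_1 — no chain reaches any other.
That is 4.

4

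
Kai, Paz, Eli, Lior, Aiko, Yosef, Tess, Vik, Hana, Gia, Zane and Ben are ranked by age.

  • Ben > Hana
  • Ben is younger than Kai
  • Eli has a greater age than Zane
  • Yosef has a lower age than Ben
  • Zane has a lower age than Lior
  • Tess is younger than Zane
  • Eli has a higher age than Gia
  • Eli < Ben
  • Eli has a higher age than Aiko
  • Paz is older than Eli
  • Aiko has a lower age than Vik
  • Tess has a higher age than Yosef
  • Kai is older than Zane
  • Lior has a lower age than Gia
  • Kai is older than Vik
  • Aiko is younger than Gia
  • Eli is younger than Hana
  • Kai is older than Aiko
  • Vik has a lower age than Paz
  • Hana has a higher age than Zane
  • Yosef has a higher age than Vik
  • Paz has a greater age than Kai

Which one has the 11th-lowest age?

The consecutive relations fix a unique order: Aiko < Vik < Yosef < Tess < Zane < Lior < Gia < Eli < Hana < Ben < Kai < Paz.
The 11th smallest is Kai.

Kai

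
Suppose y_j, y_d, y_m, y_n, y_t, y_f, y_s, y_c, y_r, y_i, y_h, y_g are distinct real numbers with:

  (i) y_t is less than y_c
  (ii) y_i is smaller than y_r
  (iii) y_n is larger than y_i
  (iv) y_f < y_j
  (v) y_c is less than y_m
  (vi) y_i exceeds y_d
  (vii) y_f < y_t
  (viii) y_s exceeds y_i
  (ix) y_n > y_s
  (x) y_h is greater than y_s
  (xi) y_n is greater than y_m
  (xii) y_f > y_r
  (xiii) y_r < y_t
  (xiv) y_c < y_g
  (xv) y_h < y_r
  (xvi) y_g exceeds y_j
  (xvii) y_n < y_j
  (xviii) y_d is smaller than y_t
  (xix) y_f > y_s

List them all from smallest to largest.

Nothing is placed below y_d, so it is least; from there y_d < y_i; y_i < y_s; y_s < y_h; y_h < y_r; y_r < y_f; y_f < y_t; y_t < y_c; y_c < y_m; y_m < y_n; y_n < y_j; y_j < y_g, each given directly.

y_d < y_i < y_s < y_h < y_r < y_f < y_t < y_c < y_m < y_n < y_j < y_g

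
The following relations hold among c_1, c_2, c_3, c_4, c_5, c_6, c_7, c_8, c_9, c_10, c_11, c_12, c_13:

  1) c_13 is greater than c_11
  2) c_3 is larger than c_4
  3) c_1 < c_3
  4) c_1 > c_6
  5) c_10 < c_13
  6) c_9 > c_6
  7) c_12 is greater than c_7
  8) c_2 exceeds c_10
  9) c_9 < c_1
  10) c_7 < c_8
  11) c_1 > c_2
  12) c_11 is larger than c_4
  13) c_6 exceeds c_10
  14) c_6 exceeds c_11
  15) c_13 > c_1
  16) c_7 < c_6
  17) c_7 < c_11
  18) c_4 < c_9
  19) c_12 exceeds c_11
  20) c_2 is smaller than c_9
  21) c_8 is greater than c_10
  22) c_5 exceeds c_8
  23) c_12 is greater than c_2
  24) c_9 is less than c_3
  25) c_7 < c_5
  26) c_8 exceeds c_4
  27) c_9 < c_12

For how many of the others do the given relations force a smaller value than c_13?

The elements the relations force below c_13 are c_7, c_4, c_11, c_10, c_2, c_6, c_9, c_1 — no chain reaches any other.
That is 8.

8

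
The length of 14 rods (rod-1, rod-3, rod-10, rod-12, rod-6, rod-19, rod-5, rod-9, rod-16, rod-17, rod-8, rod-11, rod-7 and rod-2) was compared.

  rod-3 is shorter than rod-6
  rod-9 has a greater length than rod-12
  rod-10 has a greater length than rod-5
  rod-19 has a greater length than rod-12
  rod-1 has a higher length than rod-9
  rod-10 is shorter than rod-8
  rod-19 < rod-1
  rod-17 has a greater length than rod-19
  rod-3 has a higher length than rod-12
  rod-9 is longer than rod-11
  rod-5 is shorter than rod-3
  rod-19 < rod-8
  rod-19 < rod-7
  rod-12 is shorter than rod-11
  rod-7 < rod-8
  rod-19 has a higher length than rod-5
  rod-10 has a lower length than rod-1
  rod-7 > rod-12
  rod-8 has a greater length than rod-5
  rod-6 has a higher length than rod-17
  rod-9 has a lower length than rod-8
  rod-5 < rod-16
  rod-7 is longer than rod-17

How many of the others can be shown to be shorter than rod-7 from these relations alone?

4

The elements the relations force below rod-7 are rod-12, rod-5, rod-19, rod-17 — no chain reaches any other.
That is 4.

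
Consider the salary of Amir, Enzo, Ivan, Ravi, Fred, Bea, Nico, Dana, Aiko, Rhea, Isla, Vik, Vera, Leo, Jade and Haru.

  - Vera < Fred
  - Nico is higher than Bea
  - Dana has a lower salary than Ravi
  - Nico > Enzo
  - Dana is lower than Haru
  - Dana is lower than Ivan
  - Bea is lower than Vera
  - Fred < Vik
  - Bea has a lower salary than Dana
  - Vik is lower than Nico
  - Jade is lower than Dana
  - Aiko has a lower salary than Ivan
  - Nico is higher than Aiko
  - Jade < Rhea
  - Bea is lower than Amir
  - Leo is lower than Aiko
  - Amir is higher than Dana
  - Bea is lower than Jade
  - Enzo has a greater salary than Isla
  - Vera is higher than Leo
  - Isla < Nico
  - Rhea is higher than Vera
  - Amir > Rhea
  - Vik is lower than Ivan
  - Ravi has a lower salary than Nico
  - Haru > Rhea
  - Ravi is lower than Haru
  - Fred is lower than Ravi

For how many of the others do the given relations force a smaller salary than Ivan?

From Ivan the given relations immediately reach Aiko, Dana, Vik.
From those, Bea, Leo, Fred, Jade — 7 in total.
From those, Vera — 8 in total.
Nothing else is reachable below Ivan; 8 in all.

8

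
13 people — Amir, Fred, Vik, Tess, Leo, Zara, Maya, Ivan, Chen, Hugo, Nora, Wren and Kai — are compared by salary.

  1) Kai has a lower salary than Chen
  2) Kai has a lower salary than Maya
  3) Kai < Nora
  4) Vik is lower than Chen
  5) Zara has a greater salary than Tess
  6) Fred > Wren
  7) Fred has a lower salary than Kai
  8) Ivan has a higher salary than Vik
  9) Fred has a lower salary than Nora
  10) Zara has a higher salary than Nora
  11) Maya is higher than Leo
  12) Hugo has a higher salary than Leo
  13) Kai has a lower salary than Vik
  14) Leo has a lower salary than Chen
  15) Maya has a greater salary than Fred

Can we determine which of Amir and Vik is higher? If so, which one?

Following every chain through Amir: nothing is chained to Amir.
Vik is not reached, and no chain runs the other way from Vik to Amir.
So the given relations leave the order of Amir and Vik undetermined.

undetermined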